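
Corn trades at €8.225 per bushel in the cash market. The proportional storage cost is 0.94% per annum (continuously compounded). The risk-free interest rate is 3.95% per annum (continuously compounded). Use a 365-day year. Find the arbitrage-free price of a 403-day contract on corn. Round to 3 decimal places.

Net carry = r + u − y = 0.0395 + 0.0094 − 0.0000 = 0.0489
F = S·e^((r+u−y)T) = 8.225 · e^(0.0489 × 403/365) = 8.225 · e^0.053991
= 8.225 × 1.055475 = €8.681 per bushel

€8.681 per bushel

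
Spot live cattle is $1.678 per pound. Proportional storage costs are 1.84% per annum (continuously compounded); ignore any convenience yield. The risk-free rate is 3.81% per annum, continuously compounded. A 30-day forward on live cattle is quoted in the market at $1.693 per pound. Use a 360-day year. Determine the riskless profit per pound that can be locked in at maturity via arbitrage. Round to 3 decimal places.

$0.007 per pound

Fair forward: F* = S·e^(carry·T), with carry = (r + u) = 0.0381 + 0.0184 = 0.0565
F* = 1.678 · e^(0.0565 × 30/360) = 1.678 · e^0.004708 = 1.678 × 1.004719 = $1.6859
Market $1.693 > fair $1.6859: forward overpriced → cash-and-carry (buy spot, short the forward).
At maturity, profit = |F_mkt − F*| = |1.693 − 1.6859| = $0.007 per pound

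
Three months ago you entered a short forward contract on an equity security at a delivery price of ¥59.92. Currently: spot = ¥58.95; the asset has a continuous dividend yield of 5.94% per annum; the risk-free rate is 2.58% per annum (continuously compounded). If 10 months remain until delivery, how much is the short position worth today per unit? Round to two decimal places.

¥2.54

Current fair forward for the remaining 10 months: F = S·e^((r − q)·T), (r − q) = 0.0258 − 0.0594 = -0.0336
F = 58.95 · e^(-0.0336 × 10/12) = 58.95 × 0.972388 = 57.3223
Value of long forward = (F − K)·e^(−rT) = (57.3223 − 59.92) · e^(−0.0258·10/12)
= -2.5977 × 0.978729 = -2.54
Short position value = −(long value) = ¥2.54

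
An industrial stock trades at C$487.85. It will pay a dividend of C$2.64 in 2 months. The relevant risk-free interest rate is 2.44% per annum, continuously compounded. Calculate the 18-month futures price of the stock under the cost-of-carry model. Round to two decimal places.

PV(dividends) I = 2.64·e^(−0.0244·2/12)
I = 2.6293
F = (S − I)·e^(rT) = (487.85 − 2.6293) · e^(0.0244·18/12)
= 485.2207 · e^0.036600 = 485.2207 × 1.037278 = C$503.31

C$503.31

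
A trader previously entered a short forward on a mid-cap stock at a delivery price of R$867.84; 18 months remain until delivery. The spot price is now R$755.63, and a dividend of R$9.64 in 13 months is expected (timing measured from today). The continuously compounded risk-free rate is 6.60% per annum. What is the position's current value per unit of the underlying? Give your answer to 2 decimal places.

PV(remaining dividends) I = 9.64·e^(−0.0660·13/12) = 8.9748
Current forward F = (S − I)·e^(rT) = (755.63 − 8.9748)·e^(0.0660·18/12) = 746.6552 × 1.104066 = 824.3566
Value (long) = (F − K)·e^(−rT) = (824.3566 − 867.84) × 0.905743 = -39.3848
Short position value = −(long value) = R$39.38

R$39.38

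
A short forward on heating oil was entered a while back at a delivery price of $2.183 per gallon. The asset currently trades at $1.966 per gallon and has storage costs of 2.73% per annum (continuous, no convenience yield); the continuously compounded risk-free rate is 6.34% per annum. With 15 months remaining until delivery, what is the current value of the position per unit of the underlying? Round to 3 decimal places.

-$0.018 per gallon

Current fair forward for the remaining 15 months: F = S·e^((r + u)·T), (r + u) = 0.0634 + 0.0273 = 0.0907
F = 1.966 · e^(0.0907 × 15/12) = 1.966 × 1.120052 = 2.2020
Value of long forward = (F − K)·e^(−rT) = (2.2020 − 2.183) · e^(−0.0634·15/12)
= 0.0190 × 0.923809 = 0.018
Short position value = −(long value) = -$0.018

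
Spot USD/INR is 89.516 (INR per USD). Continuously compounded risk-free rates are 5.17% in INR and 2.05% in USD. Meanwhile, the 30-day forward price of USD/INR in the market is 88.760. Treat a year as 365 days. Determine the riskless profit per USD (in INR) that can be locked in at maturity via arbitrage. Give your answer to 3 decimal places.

Fair forward: F* = S·e^(carry·T), with carry = (r_INR − r_USD) = 0.0517 − 0.0205 = 0.0312
F* = 89.516 · e^(0.0312 × 30/365) = 89.516 · e^0.002564 = 89.516 × 1.002567 = 89.7458
Market 88.760 < fair 89.7458: forward underpriced → reverse cash-and-carry (short spot, go long the forward).
At maturity, profit = |F_mkt − F*| = |88.760 − 89.7458| = 0.986 per USD (in INR)

0.986 per USD (in INR)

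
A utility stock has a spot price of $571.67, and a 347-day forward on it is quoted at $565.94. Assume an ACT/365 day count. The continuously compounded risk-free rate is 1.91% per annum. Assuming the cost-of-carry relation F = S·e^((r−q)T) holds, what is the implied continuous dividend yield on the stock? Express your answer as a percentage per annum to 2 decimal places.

From F = S·e^((r−q)T): (r − q) = ln(F/S)/T
ln(565.94/571.67) = ln(0.989977) = -0.010074
(r − q) = -0.010074 / (347/365) = -0.010597
q = r − ln(F/S)/T = 0.0191 + 0.010597 = 0.029697
q = 2.97%

2.97%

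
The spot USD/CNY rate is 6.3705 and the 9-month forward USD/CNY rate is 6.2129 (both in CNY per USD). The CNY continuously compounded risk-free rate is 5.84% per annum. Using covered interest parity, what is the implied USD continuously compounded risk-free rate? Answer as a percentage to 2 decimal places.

F = S·e^((r_CNY − r_USD)T) ⇒ r_USD = r_CNY − ln(F/S)/T
ln(6.2129/6.3705) = -0.025050; /(9/12) = -0.033400
r_USD = 0.0584 + 0.033400 = 0.091800
r_USD = 9.18%

9.18%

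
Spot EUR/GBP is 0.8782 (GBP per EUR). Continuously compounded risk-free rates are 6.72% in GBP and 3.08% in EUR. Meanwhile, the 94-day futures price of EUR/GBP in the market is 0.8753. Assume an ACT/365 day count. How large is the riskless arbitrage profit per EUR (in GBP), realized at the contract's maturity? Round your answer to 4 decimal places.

Fair futures: F* = S·e^(carry·T), with carry = (r_GBP − r_EUR) = 0.0672 − 0.0308 = 0.0364
F* = 0.8782 · e^(0.0364 × 94/365) = 0.8782 · e^0.009374 = 0.8782 × 1.009418 = 0.8865
Market 0.8753 < fair 0.8865: forward underpriced → reverse cash-and-carry (short spot, go long the forward).
At maturity, profit = |F_mkt − F*| = |0.8753 − 0.8865| = 0.0112 per EUR (in GBP)

0.0112 per EUR (in GBP)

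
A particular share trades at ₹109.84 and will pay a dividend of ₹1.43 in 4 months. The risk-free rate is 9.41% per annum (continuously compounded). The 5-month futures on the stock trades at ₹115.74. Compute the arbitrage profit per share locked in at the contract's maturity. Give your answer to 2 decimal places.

₹2.95 per share

PV(dividends) I = 1.43·e^(−0.0941·4/12) = 1.3858
Fair futures F* = (S − I)·e^(rT) = (109.84 − 1.3858)·e^0.039208 = 108.4542 × 1.039987 = 112.7910
Market ₹115.74 > fair 112.7910: forward overpriced → cash-and-carry (borrow at r, buy the stock and collect the dividends, short the forward).
Profit at T = |F_mkt − F*| = |115.74 − 112.7910| = ₹2.95 per share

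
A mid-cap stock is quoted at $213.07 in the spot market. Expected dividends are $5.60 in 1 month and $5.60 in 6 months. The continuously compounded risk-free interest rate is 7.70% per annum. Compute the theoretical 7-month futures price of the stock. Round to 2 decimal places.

$211.40

PV(dividends) I = 5.60·e^(−0.0770·1/12) + 5.60·e^(−0.0770·6/12)
I = 5.5642 + 5.3885 = 10.9527
F = (S − I)·e^(rT) = (213.07 − 10.9527) · e^(0.0770·7/12)
= 202.1173 · e^0.044917 = 202.1173 × 1.045941 = $211.40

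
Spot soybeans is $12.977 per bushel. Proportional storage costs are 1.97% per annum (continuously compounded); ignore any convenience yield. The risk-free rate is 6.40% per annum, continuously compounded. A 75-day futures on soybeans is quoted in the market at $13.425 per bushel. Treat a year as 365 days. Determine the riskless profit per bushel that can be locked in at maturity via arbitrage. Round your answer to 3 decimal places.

Fair futures: F* = S·e^(carry·T), with carry = (r + u) = 0.0640 + 0.0197 = 0.0837
F* = 12.977 · e^(0.0837 × 75/365) = 12.977 · e^0.017199 = 12.977 × 1.017348 = $13.2021
Market $13.425 > fair $13.2021: forward overpriced → cash-and-carry (buy spot, short the forward).
At maturity, profit = |F_mkt − F*| = |13.425 − 13.2021| = $0.223 per bushel

$0.223 per bushel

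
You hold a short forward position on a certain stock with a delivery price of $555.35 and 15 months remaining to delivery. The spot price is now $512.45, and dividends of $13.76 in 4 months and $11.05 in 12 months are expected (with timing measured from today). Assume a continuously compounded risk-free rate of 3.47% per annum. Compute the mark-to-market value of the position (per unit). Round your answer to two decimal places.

$43.60

PV(remaining dividends) I = 13.76·e^(−0.0347·4/12) + 11.05·e^(−0.0347·12/12) = 24.2749
Current forward F = (S − I)·e^(rT) = (512.45 − 24.2749)·e^(0.0347·15/12) = 488.1751 × 1.044329 = 509.8154
Value (long) = (F − K)·e^(−rT) = (509.8154 − 555.35) × 0.957552 = -43.6017
Short position value = −(long value) = $43.60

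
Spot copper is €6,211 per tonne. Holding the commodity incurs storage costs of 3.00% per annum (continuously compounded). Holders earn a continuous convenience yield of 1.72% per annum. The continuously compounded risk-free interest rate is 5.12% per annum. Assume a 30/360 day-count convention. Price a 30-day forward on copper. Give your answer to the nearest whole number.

€6,244 per tonne

Net carry = r + u − y = 0.0512 + 0.0300 − 0.0172 = 0.0640
F = S·e^((r+u−y)T) = 6211 · e^(0.0640 × 30/360) = 6211 · e^0.005333
= 6211 × 1.005347 = €6,244 per tonne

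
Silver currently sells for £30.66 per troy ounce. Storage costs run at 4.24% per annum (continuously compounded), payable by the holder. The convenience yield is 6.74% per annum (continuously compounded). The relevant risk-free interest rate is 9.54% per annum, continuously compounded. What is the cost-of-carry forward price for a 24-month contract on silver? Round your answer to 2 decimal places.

£35.30 per troy ounce

Net carry = r + u − y = 0.0954 + 0.0424 − 0.0674 = 0.0704
F = S·e^((r+u−y)T) = 30.66 · e^(0.0704 × 24/12) = 30.66 · e^0.140800
= 30.66 × 1.151194 = £35.30 per troy ounce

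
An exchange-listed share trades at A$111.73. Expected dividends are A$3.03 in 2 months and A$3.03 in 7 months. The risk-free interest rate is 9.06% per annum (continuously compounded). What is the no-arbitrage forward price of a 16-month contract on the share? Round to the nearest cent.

A$119.47

PV(dividends) I = 3.03·e^(−0.0906·2/12) + 3.03·e^(−0.0906·7/12)
I = 2.9846 + 2.8740 = 5.8586
F = (S − I)·e^(rT) = (111.73 − 5.8586) · e^(0.0906·16/12)
= 105.8714 · e^0.120800 = 105.8714 × 1.128399 = A$119.47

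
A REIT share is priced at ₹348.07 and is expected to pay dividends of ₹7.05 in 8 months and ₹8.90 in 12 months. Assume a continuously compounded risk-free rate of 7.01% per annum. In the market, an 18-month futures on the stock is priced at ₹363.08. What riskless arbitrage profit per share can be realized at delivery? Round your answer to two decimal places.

₹6.89 per share

PV(dividends) I = 7.05·e^(−0.0701·8/12) + 8.90·e^(−0.0701·12/12) = 15.0256
Fair futures F* = (S − I)·e^(rT) = (348.07 − 15.0256)·e^0.105150 = 333.0444 × 1.110877 = 369.9714
Market ₹363.08 < fair 369.9714: forward underpriced → reverse cash-and-carry (short the stock, invest proceeds at r, pay the dividends, go long the forward).
Profit at T = |F_mkt − F*| = |363.08 − 369.9714| = ₹6.89 per share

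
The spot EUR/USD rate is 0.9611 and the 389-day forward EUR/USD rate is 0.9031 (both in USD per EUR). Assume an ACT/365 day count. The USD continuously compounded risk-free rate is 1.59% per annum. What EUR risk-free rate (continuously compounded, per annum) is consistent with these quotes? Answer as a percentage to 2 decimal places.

7.43%

F = S·e^((r_USD − r_EUR)T) ⇒ r_EUR = r_USD − ln(F/S)/T
ln(0.9031/0.9611) = -0.062245; /(389/365) = -0.058405
r_EUR = 0.0159 + 0.058405 = 0.074305
r_EUR = 7.43%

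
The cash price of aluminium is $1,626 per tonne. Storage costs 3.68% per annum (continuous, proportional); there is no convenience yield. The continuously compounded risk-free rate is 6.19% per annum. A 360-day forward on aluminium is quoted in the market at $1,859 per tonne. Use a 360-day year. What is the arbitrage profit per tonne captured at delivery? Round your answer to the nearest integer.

Fair forward: F* = S·e^(carry·T), with carry = (r + u) = 0.0619 + 0.0368 = 0.0987
F* = 1626 · e^(0.0987 × 360/360) = 1626 · e^0.098700 = 1626 × 1.103735 = $1794.6731
Market $1859 > fair $1794.6731: forward overpriced → cash-and-carry (buy spot, short the forward).
At maturity, profit = |F_mkt − F*| = |1859 − 1794.6731| = $64 per tonne

$64 per tonne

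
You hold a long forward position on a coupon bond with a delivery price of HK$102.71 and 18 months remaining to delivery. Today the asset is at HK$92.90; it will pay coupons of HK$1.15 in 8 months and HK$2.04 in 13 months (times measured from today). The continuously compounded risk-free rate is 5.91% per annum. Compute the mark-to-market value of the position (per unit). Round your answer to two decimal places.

-HK$4.12

PV(remaining coupons) I = 1.15·e^(−0.0591·8/12) + 2.04·e^(−0.0591·13/12) = 3.0191
Current forward F = (S − I)·e^(rT) = (92.90 − 3.0191)·e^(0.0591·18/12) = 89.8809 × 1.092698 = 98.2127
Value (long) = (F − K)·e^(−rT) = (98.2127 − 102.71) × 0.915166 = -4.1158
Value = -HK$4.12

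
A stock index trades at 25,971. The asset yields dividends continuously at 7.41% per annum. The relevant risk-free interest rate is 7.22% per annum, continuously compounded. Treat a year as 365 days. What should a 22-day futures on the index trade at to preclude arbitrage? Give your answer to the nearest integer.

F = S·e^((r − q)T) = 25971 · e^((0.0722 − 0.0741) × 22/365)
= 25971 · e^-0.000115 = 25971 × 0.999885
F = 25,968

25,968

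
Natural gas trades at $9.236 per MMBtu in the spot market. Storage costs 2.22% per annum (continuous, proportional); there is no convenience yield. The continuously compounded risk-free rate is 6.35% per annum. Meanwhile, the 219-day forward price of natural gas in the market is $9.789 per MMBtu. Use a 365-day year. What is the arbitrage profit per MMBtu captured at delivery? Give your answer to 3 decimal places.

$0.066 per MMBtu

Fair forward: F* = S·e^(carry·T), with carry = (r + u) = 0.0635 + 0.0222 = 0.0857
F* = 9.236 · e^(0.0857 × 219/365) = 9.236 · e^0.051420 = 9.236 × 1.052765 = $9.7233
Market $9.789 > fair $9.7233: forward overpriced → cash-and-carry (buy spot, short the forward).
At maturity, profit = |F_mkt − F*| = |9.789 − 9.7233| = $0.066 per MMBtu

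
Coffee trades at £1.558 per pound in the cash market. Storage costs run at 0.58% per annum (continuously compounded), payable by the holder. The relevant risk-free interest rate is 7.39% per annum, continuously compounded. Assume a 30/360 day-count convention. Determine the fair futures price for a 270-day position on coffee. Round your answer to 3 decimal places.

£1.654 per pound

Net carry = r + u − y = 0.0739 + 0.0058 − 0.0000 = 0.0797
F = S·e^((r+u−y)T) = 1.558 · e^(0.0797 × 270/360) = 1.558 · e^0.059775
= 1.558 × 1.061598 = £1.654 per pound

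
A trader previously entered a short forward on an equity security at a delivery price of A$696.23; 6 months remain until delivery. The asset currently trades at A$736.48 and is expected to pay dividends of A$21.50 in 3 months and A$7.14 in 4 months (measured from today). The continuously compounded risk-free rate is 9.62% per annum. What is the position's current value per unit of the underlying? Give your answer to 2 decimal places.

-A$45.04

PV(remaining dividends) I = 21.50·e^(−0.0962·3/12) + 7.14·e^(−0.0962·4/12) = 27.9038
Current forward F = (S − I)·e^(rT) = (736.48 − 27.9038)·e^(0.0962·6/12) = 708.5762 × 1.049276 = 743.4920
Value (long) = (F − K)·e^(−rT) = (743.4920 − 696.23) × 0.953038 = 45.0425
Short position value = −(long value) = -A$45.04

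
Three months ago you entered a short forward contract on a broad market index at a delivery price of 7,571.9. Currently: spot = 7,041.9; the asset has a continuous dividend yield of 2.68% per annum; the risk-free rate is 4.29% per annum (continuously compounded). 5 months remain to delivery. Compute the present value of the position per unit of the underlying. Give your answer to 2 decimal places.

Current fair forward for the remaining 5 months: F = S·e^((r − q)·T), (r − q) = 0.0429 − 0.0268 = 0.0161
F = 7041.9 · e^(0.0161 × 5/12) = 7041.9 × 1.00673088 = 7089.2982
Value of long forward = (F − K)·e^(−rT) = (7089.2982 − 7571.9) · e^(−0.0429·5/12)
= -482.6018 × 0.98228381 = -474.05
Short position value = −(long value) = 474.05

474.05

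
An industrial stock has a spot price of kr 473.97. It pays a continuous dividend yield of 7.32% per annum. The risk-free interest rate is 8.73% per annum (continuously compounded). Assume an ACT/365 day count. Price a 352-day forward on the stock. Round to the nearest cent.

F = S·e^((r − q)T) = 473.97 · e^((0.0873 − 0.0732) × 352/365)
= 473.97 · e^0.013598 = 473.97 × 1.013691
F = kr 480.46

kr 480.46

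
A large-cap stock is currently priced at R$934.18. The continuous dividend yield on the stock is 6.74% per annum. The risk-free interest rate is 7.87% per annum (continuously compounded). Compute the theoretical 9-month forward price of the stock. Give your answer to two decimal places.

F = S·e^((r − q)T) = 934.18 · e^((0.0787 − 0.0674) × 9/12)
= 934.18 · e^0.008475 = 934.18 × 1.008511
F = R$942.13

R$942.13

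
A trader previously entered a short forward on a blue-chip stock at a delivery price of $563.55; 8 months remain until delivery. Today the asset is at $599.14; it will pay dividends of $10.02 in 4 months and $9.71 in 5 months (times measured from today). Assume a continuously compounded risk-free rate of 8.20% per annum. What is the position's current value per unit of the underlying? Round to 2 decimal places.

PV(remaining dividends) I = 10.02·e^(−0.0820·4/12) + 9.71·e^(−0.0820·5/12) = 19.1337
Current forward F = (S − I)·e^(rT) = (599.14 − 19.1337)·e^(0.0820·8/12) = 580.0063 × 1.056188 = 612.5957
Value (long) = (F − K)·e^(−rT) = (612.5957 − 563.55) × 0.946801 = 46.4365
Short position value = −(long value) = -$46.44

-$46.44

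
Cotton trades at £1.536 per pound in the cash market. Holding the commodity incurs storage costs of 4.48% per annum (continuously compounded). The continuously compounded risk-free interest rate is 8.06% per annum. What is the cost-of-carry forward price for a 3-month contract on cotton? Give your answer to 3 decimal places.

£1.585 per pound

Net carry = r + u − y = 0.0806 + 0.0448 − 0.0000 = 0.1254
F = S·e^((r+u−y)T) = 1.536 · e^(0.1254 × 3/12) = 1.536 · e^0.031350
= 1.536 × 1.031847 = £1.585 per pound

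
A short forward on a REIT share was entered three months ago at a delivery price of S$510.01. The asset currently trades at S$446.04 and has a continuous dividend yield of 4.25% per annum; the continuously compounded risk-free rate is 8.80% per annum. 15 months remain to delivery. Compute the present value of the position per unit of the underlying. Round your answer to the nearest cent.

S$33.92

Current fair forward for the remaining 15 months: F = S·e^((r − q)·T), (r − q) = 0.0880 − 0.0425 = 0.0455
F = 446.04 · e^(0.0455 × 15/12) = 446.04 × 1.058523 = 472.1436
Value of long forward = (F − K)·e^(−rT) = (472.1436 − 510.01) · e^(−0.0880·15/12)
= -37.8664 × 0.895834 = -33.92
Short position value = −(long value) = S$33.92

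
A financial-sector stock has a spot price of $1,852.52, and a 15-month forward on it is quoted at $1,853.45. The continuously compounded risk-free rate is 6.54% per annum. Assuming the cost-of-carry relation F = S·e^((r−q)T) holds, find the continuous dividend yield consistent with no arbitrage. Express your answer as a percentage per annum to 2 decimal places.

From F = S·e^((r−q)T): (r − q) = ln(F/S)/T
ln(1853.45/1852.52) = ln(1.000502) = 0.000502
(r − q) = 0.000502 / (15/12) = 0.000402
q = r − ln(F/S)/T = 0.0654 − 0.000402 = 0.064998
q = 6.50%

6.50%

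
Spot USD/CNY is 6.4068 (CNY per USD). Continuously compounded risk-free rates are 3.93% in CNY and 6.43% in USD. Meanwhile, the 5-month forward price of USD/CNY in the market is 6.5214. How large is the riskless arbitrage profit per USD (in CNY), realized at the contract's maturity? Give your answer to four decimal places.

Fair forward: F* = S·e^(carry·T), with carry = (r_CNY − r_USD) = 0.0393 − 0.0643 = -0.0250
F* = 6.4068 · e^(-0.0250 × 5/12) = 6.4068 · e^-0.010417 = 6.4068 × 0.989637 = 6.3404
Market 6.5214 > fair 6.3404: forward overpriced → cash-and-carry (buy spot, short the forward).
At maturity, profit = |F_mkt − F*| = |6.5214 − 6.3404| = 0.1810 per USD (in CNY)

0.1810 per USD (in CNY)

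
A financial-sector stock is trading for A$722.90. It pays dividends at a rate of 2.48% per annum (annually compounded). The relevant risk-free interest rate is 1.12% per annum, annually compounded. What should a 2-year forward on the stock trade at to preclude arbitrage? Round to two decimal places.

F = S · (1+r)^T / (1+q)^T
= 722.90 × 1.022525 / 1.050215 = 722.90 × 0.973634
F = A$703.84

A$703.84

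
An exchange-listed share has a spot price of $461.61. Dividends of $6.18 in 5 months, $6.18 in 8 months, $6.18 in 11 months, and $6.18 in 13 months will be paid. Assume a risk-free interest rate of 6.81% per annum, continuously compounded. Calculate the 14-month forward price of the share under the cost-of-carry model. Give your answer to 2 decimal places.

PV(dividends) I = 6.18·e^(−0.0681·5/12) + 6.18·e^(−0.0681·8/12) + 6.18·e^(−0.0681·11/12) + 6.18·e^(−0.0681·13/12)
I = 6.0071 + 5.9057 + 5.8060 + 5.7405 = 23.4593
F = (S − I)·e^(rT) = (461.61 − 23.4593) · e^(0.0681·14/12)
= 438.1507 · e^0.079450 = 438.1507 × 1.082691 = $474.38

$474.38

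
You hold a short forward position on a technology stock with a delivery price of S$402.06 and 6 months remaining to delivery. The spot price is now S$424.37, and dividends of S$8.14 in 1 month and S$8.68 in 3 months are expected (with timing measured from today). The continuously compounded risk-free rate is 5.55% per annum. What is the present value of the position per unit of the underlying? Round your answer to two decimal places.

-S$16.65

PV(remaining dividends) I = 8.14·e^(−0.0555·1/12) + 8.68·e^(−0.0555·3/12) = 16.6628
Current forward F = (S − I)·e^(rT) = (424.37 − 16.6628)·e^(0.0555·6/12) = 407.7072 × 1.028139 = 419.1797
Value (long) = (F − K)·e^(−rT) = (419.1797 − 402.06) × 0.972631 = 16.6512
Short position value = −(long value) = -S$16.65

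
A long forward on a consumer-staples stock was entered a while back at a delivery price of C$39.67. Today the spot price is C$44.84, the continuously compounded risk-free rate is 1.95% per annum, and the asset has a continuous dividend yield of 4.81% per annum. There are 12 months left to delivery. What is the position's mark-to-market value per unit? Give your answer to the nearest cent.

Current fair forward for the remaining 12 months: F = S·e^((r − q)·T), (r − q) = 0.0195 − 0.0481 = -0.0286
F = 44.84 · e^(-0.0286 × 12/12) = 44.84 × 0.971805 = 43.5757
Value of long forward = (F − K)·e^(−rT) = (43.5757 − 39.67) · e^(−0.0195·12/12)
= 3.9057 × 0.980689 = 3.83

C$3.83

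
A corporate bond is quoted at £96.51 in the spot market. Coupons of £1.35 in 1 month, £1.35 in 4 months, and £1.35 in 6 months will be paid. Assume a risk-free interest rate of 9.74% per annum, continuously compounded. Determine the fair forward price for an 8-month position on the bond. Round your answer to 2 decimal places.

£98.79

PV(coupons) I = 1.35·e^(−0.0974·1/12) + 1.35·e^(−0.0974·4/12) + 1.35·e^(−0.0974·6/12)
I = 1.3391 + 1.3069 + 1.2858 = 3.9318
F = (S − I)·e^(rT) = (96.51 − 3.9318) · e^(0.0974·8/12)
= 92.5782 · e^0.064933 = 92.5782 × 1.067088 = £98.79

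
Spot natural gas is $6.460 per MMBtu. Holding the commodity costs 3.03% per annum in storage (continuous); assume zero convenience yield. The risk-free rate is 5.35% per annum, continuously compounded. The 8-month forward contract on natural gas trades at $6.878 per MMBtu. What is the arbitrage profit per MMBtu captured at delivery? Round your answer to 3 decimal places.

Fair forward: F* = S·e^(carry·T), with carry = (r + u) = 0.0535 + 0.0303 = 0.0838
F* = 6.460 · e^(0.0838 × 8/12) = 6.460 · e^0.055867 = 6.460 × 1.057457 = $6.8312
Market $6.878 > fair $6.8312: forward overpriced → cash-and-carry (buy spot, short the forward).
At maturity, profit = |F_mkt − F*| = |6.878 − 6.8312| = $0.047 per MMBtu

$0.047 per MMBtu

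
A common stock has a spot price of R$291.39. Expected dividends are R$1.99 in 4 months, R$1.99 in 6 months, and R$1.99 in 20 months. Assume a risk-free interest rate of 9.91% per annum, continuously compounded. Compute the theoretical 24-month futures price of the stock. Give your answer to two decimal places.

PV(dividends) I = 1.99·e^(−0.0991·4/12) + 1.99·e^(−0.0991·6/12) + 1.99·e^(−0.0991·20/12)
I = 1.9253 + 1.8938 + 1.6870 = 5.5061
F = (S − I)·e^(rT) = (291.39 − 5.5061) · e^(0.0991·24/12)
= 285.8839 · e^0.198200 = 285.8839 × 1.219206 = R$348.55

R$348.55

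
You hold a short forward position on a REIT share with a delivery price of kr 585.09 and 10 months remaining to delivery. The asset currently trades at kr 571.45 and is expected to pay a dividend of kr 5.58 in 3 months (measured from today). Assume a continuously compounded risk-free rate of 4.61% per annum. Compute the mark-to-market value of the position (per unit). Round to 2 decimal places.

-kr 2.89

PV(remaining dividends) I = 5.58·e^(−0.0461·3/12) = 5.5161
Current forward F = (S − I)·e^(rT) = (571.45 − 5.5161)·e^(0.0461·10/12) = 565.9339 × 1.039164 = 588.0981
Value (long) = (F − K)·e^(−rT) = (588.0981 − 585.09) × 0.962312 = 2.8947
Short position value = −(long value) = -kr 2.89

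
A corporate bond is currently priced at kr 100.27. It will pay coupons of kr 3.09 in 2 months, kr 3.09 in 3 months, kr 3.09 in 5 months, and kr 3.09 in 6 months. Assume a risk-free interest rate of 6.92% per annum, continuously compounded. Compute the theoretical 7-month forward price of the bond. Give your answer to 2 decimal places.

kr 91.82

PV(coupons) I = 3.09·e^(−0.0692·2/12) + 3.09·e^(−0.0692·3/12) + 3.09·e^(−0.0692·5/12) + 3.09·e^(−0.0692·6/12)
I = 3.0546 + 3.0370 + 3.0022 + 2.9849 = 12.0787
F = (S − I)·e^(rT) = (100.27 − 12.0787) · e^(0.0692·7/12)
= 88.1913 · e^0.040367 = 88.1913 × 1.041193 = kr 91.82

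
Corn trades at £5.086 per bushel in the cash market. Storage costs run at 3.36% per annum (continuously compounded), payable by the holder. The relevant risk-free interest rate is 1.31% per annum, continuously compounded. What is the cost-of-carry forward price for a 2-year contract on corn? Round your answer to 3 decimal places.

Net carry = r + u − y = 0.0131 + 0.0336 − 0.0000 = 0.0467
F = S·e^((r+u−y)T) = 5.086 · e^(0.0467 × 2) = 5.086 · e^0.093400
= 5.086 × 1.097901 = £5.584 per bushel

£5.584 per bushel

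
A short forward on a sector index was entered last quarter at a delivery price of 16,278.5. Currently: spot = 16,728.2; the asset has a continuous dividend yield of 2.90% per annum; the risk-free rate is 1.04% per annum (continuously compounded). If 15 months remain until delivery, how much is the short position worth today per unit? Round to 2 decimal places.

-64.41

Current fair forward for the remaining 15 months: F = S·e^((r − q)·T), (r − q) = 0.0104 − 0.0290 = -0.0186
F = 16728.2 · e^(-0.0186 × 15/12) = 16728.2 × 0.97701820 = 16343.7559
Value of long forward = (F − K)·e^(−rT) = (16343.7559 − 16278.5) · e^(−0.0104·15/12)
= 65.2559 × 0.98708414 = 64.41
Short position value = −(long value) = -64.41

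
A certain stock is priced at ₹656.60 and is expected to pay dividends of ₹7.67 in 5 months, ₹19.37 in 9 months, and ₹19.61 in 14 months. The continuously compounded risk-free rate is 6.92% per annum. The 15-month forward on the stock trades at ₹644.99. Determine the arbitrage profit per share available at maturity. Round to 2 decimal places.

₹23.03 per share

PV(dividends) I = 7.67·e^(−0.0692·5/12) + 19.37·e^(−0.0692·9/12) + 19.61·e^(−0.0692·14/12) = 43.9314
Fair forward F* = (S − I)·e^(rT) = (656.60 − 43.9314)·e^0.086500 = 612.6686 × 1.090351 = 668.0238
Market ₹644.99 < fair 668.0238: forward underpriced → reverse cash-and-carry (short the stock, invest proceeds at r, pay the dividends, go long the forward).
Profit at T = |F_mkt − F*| = |644.99 − 668.0238| = ₹23.03 per share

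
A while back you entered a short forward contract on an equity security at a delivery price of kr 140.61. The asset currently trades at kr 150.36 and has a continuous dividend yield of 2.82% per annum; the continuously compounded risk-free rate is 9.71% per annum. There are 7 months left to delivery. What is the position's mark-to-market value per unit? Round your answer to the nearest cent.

Current fair forward for the remaining 7 months: F = S·e^((r − q)·T), (r − q) = 0.0971 − 0.0282 = 0.0689
F = 150.36 · e^(0.0689 × 7/12) = 150.36 × 1.041010 = 156.5263
Value of long forward = (F − K)·e^(−rT) = (156.5263 − 140.61) · e^(−0.0971·7/12)
= 15.9163 × 0.944933 = 15.04
Short position value = −(long value) = -kr 15.04

-kr 15.04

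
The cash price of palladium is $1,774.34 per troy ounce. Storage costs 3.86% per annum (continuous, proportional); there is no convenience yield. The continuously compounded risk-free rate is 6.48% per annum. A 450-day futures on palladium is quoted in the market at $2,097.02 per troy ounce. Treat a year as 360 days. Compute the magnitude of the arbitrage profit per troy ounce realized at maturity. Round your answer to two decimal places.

Fair futures: F* = S·e^(carry·T), with carry = (r + u) = 0.0648 + 0.0386 = 0.1034
F* = 1774.34 · e^(0.1034 × 450/360) = 1774.34 · e^0.12925000 = 1774.34 × 1.13797458 = $2019.1538
Market $2097.02 > fair $2019.1538: forward overpriced → cash-and-carry (buy spot, short the forward).
At maturity, profit = |F_mkt − F*| = |2097.02 − 2019.1538| = $77.87 per troy ounce

$77.87 per troy ounce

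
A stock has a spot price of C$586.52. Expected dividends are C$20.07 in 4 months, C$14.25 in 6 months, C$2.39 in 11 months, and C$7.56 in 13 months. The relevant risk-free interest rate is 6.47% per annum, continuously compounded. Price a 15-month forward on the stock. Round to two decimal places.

C$589.59

PV(dividends) I = 20.07·e^(−0.0647·4/12) + 14.25·e^(−0.0647·6/12) + 2.39·e^(−0.0647·11/12) + 7.56·e^(−0.0647·13/12)
I = 19.6418 + 13.7964 + 2.2524 + 7.0483 = 42.7389
F = (S − I)·e^(rT) = (586.52 − 42.7389) · e^(0.0647·15/12)
= 543.7811 · e^0.080875 = 543.7811 × 1.084235 = C$589.59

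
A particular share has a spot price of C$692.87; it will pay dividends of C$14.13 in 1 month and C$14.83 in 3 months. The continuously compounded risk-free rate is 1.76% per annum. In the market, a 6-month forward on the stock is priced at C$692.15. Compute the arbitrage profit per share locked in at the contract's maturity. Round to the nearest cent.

C$22.29 per share

PV(dividends) I = 14.13·e^(−0.0176·1/12) + 14.83·e^(−0.0176·3/12) = 28.8742
Fair forward F* = (S − I)·e^(rT) = (692.87 − 28.8742)·e^0.008800 = 663.9958 × 1.008839 = 669.8649
Market C$692.15 > fair 669.8649: forward overpriced → cash-and-carry (borrow at r, buy the stock and collect the dividends, short the forward).
Profit at T = |F_mkt − F*| = |692.15 − 669.8649| = C$22.29 per share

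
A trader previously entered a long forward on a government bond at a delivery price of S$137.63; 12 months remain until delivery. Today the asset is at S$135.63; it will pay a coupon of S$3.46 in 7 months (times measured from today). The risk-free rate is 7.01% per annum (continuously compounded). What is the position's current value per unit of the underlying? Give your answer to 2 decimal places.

PV(remaining coupons) I = 3.46·e^(−0.0701·7/12) = 3.3214
Current forward F = (S − I)·e^(rT) = (135.63 − 3.3214)·e^(0.0701·12/12) = 132.3086 × 1.072615 = 141.9162
Value (long) = (F − K)·e^(−rT) = (141.9162 − 137.63) × 0.932301 = 3.9960
Value = S$4.00

S$4.00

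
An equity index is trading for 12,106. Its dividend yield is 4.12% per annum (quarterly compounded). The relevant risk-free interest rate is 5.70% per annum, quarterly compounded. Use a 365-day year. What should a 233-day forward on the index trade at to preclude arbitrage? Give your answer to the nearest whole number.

12,227

F = S · (1+r/4)^(4T) / (1+q/4)^(4T)
= 12106 × 1.036790 / 1.026511 = 12106 × 1.010014
F = 12,227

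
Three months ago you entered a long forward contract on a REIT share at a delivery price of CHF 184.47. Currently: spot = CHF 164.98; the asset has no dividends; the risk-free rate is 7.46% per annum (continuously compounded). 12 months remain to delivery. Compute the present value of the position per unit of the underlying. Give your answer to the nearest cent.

Current fair forward for the remaining 12 months: F = S·e^(r·T), r = 0.0746
F = 164.98 · e^(0.0746 × 12/12) = 164.98 × 1.077453 = 177.7582
Value of long forward = (F − K)·e^(−rT) = (177.7582 − 184.47) · e^(−0.0746·12/12)
= -6.7118 × 0.928115 = -6.23

-CHF 6.23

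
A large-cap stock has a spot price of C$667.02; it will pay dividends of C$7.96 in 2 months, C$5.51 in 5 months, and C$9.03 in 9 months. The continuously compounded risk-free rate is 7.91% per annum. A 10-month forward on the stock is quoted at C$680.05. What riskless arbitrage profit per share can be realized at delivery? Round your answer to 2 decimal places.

PV(dividends) I = 7.96·e^(−0.0791·2/12) + 5.51·e^(−0.0791·5/12) + 9.03·e^(−0.0791·9/12) = 21.6970
Fair forward F* = (S − I)·e^(rT) = (667.02 − 21.6970)·e^0.065917 = 645.3230 × 1.068138 = 689.2940
Market C$680.05 < fair 689.2940: forward underpriced → reverse cash-and-carry (short the stock, invest proceeds at r, pay the dividends, go long the forward).
Profit at T = |F_mkt − F*| = |680.05 − 689.2940| = C$9.24 per share

C$9.24 per share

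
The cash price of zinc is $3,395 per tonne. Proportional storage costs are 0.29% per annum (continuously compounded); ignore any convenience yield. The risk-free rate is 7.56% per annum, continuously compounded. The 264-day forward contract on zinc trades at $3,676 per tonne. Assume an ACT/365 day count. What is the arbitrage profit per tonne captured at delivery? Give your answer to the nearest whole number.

$83 per tonne

Fair forward: F* = S·e^(carry·T), with carry = (r + u) = 0.0756 + 0.0029 = 0.0785
F* = 3395 · e^(0.0785 × 264/365) = 3395 · e^0.056778 = 3395 × 1.058421 = $3593.3393
Market $3676 > fair $3593.3393: forward overpriced → cash-and-carry (buy spot, short the forward).
At maturity, profit = |F_mkt − F*| = |3676 − 3593.3393| = $83 per tonne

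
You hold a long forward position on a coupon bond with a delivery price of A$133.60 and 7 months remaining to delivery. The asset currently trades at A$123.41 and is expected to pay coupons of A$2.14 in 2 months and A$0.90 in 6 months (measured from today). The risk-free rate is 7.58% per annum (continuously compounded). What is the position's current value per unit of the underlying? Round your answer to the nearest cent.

-A$7.39

PV(remaining coupons) I = 2.14·e^(−0.0758·2/12) + 0.90·e^(−0.0758·6/12) = 2.9797
Current forward F = (S − I)·e^(rT) = (123.41 − 2.9797)·e^(0.0758·7/12) = 120.4303 × 1.045209 = 125.8748
Value (long) = (F − K)·e^(−rT) = (125.8748 − 133.60) × 0.956747 = -7.3911
Value = -A$7.39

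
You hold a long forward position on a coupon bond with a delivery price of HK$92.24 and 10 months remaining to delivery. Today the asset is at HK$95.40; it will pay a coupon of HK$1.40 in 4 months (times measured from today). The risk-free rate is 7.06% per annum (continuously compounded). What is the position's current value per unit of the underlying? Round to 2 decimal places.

PV(remaining coupons) I = 1.40·e^(−0.0706·4/12) = 1.3674
Current forward F = (S − I)·e^(rT) = (95.40 − 1.3674)·e^(0.0706·10/12) = 94.0326 × 1.060598 = 99.7308
Value (long) = (F − K)·e^(−rT) = (99.7308 − 92.24) × 0.942864 = 7.0628
Value = HK$7.06

HK$7.06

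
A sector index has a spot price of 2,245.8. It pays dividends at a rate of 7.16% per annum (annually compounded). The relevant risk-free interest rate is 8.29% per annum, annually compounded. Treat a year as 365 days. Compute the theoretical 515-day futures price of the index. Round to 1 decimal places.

2,279.3

F = S · (1+r)^T / (1+q)^T
= 2245.8 × 1.118930 / 1.102491 = 2245.8 × 1.014911
F = 2,279.3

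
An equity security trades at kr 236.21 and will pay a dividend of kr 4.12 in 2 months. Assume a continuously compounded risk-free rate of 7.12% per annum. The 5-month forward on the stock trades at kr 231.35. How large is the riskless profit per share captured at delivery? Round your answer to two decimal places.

PV(dividends) I = 4.12·e^(−0.0712·2/12) = 4.0714
Fair forward F* = (S − I)·e^(rT) = (236.21 − 4.0714)·e^0.029667 = 232.1386 × 1.030111 = 239.1285
Market kr 231.35 < fair 239.1285: forward underpriced → reverse cash-and-carry (short the stock, invest proceeds at r, pay the dividends, go long the forward).
Profit at T = |F_mkt − F*| = |231.35 − 239.1285| = kr 7.78 per share

kr 7.78 per share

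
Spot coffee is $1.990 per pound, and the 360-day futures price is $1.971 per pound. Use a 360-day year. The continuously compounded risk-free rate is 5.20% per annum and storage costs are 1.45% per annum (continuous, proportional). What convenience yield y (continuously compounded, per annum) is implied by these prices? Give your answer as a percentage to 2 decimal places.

F = S·e^((r+u−y)T) ⇒ (r+u−y) = ln(F/S)/T
ln(1.971/1.990) = -0.009594; /T ⇒ -0.009594
y = r + u − ln(F/S)/T = 0.0520 + 0.0145 + 0.009594 = 0.076094
y = 7.61%

7.61%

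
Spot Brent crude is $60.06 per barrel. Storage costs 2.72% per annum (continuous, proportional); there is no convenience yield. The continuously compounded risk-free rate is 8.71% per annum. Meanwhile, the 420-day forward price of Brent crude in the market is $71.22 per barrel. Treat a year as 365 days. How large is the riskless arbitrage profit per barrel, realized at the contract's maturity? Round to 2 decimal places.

Fair forward: F* = S·e^(carry·T), with carry = (r + u) = 0.0871 + 0.0272 = 0.1143
F* = 60.06 · e^(0.1143 × 420/365) = 60.06 · e^0.131523 = 60.06 × 1.140564 = $68.5023
Market $71.22 > fair $68.5023: forward overpriced → cash-and-carry (buy spot, short the forward).
At maturity, profit = |F_mkt − F*| = |71.22 − 68.5023| = $2.72 per barrel

$2.72 per barrel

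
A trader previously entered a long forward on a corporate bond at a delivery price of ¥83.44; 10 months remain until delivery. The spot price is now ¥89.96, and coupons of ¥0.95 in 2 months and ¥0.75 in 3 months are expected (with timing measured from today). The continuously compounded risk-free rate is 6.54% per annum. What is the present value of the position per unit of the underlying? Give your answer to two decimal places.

PV(remaining coupons) I = 0.95·e^(−0.0654·2/12) + 0.75·e^(−0.0654·3/12) = 1.6775
Current forward F = (S − I)·e^(rT) = (89.96 − 1.6775)·e^(0.0654·10/12) = 88.2825 × 1.056012 = 93.2274
Value (long) = (F − K)·e^(−rT) = (93.2274 − 83.44) × 0.946959 = 9.2683
Value = ¥9.27

¥9.27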